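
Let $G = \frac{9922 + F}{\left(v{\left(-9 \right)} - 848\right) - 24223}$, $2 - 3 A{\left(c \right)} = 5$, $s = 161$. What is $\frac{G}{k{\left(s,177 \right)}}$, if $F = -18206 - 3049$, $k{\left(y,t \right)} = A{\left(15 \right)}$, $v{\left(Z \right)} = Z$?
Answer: $- \frac{11333}{25080} \approx -0.45187$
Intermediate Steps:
$A{\left(c \right)} = -1$ ($A{\left(c \right)} = \frac{2}{3} - \frac{5}{3} = -1$)
$k{\left(y,t \right)} = -1$
$F = -21255$ ($F = -18206 - 3049 = -21255$)
$G = \frac{11333}{25080}$ ($G = \frac{9922 - 21255}{\left(-9 - 848\right) - 24223} = - \frac{11333}{\left(-9 - 848\right) - 24223} = - \frac{11333}{-857 - 24223} = - \frac{11333}{-25080} = \left(-11333\right) \left(- \frac{1}{25080}\right) = \frac{11333}{25080} \approx 0.45187$)
$\frac{G}{k{\left(s,177 \right)}} = \frac{11333}{25080 \left(-1\right)} = \frac{11333}{25080} \left(-1\right) = - \frac{11333}{25080}$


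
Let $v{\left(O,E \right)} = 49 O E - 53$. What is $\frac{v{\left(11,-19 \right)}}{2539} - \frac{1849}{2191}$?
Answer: $- \frac{27248765}{5562949} \approx -4.8983$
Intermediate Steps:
$v{\left(O,E \right)} = -53 + 49 E O$ ($v{\left(O,E \right)} = 49 E O - 53 = -53 + 49 E O$)
$\frac{v{\left(11,-19 \right)}}{2539} - \frac{1849}{2191} = \frac{-53 + 49 \left(-19\right) 11}{2539} - \frac{1849}{2191} = \left(-53 - 10241\right) \frac{1}{2539} - \frac{1849}{2191} = \left(-10294\right) \frac{1}{2539} - \frac{1849}{2191} = - \frac{10294}{2539} - \frac{1849}{2191} = - \frac{27248765}{5562949}$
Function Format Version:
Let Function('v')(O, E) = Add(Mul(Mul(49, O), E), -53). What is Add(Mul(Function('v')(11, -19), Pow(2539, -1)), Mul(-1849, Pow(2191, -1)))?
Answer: Rational(-27248765, 5562949) ≈ -4.8983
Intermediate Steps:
Function('v')(O, E) = Add(-53, Mul(49, E, O)) (Function('v')(O, E) = Add(Mul(49, E, O), -53) = Add(-53, Mul(49, E, O)))
Add(Mul(Function('v')(11, -19), Pow(2539, -1)), Mul(-1849, Pow(2191, -1))) = Add(Mul(Add(-53, Mul(49, -19, 11)), Pow(2539, -1)), Mul(-1849, Pow(2191, -1))) = Add(Mul(Add(-53, -10241), Rational(1, 2539)), Mul(-1849, Rational(1, 2191))) = Add(Mul(-10294, Rational(1, 2539)), Rational(-1849, 2191)) = Add(Rational(-10294, 2539), Rational(-1849, 2191)) = Rational(-27248765, 5562949)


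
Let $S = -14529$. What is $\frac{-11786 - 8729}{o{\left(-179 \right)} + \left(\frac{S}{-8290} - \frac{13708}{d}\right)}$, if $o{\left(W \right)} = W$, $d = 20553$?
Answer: $\frac{3495435350550}{30313827013} \approx 115.31$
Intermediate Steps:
$\frac{-11786 - 8729}{o{\left(-179 \right)} + \left(\frac{S}{-8290} - \frac{13708}{d}\right)} = \frac{-11786 - 8729}{-179 - \left(- \frac{14529}{8290} + \frac{13708}{20553}\right)} = - \frac{20515}{-179 - - \frac{184975217}{170384370}} = - \frac{20515}{-179 + \left(\frac{14529}{8290} - \frac{13708}{20553}\right)} = - \frac{20515}{-179 + \frac{184975217}{170384370}} = - \frac{20515}{- \frac{30313827013}{170384370}} = \left(-20515\right) \left(- \frac{170384370}{30313827013}\right) = \frac{3495435350550}{30313827013}$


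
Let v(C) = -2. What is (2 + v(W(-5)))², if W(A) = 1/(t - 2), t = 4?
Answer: 0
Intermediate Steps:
W(A) = ½ (W(A) = 1/(4 - 2) = 1/2 = ½)
(2 + v(W(-5)))² = (2 - 2)² = 0² = 0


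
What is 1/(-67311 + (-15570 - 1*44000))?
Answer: -1/126881 ≈ -7.8814e-6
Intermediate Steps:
1/(-67311 + (-15570 - 1*44000)) = 1/(-67311 + (-15570 - 44000)) = 1/(-67311 - 59570) = 1/(-126881) = -1/126881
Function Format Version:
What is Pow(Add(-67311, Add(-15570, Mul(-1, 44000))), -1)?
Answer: Rational(-1, 126881) ≈ -7.8814e-6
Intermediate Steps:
Pow(Add(-67311, Add(-15570, Mul(-1, 44000))), -1) = Pow(Add(-67311, Add(-15570, -44000)), -1) = Pow(Add(-67311, -59570), -1) = Pow(-126881, -1) = Rational(-1, 126881)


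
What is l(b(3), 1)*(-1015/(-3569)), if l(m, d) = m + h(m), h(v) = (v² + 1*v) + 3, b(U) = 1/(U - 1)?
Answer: 17255/14276 ≈ 1.2087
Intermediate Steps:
b(U) = 1/(-1 + U)
h(v) = 3 + v + v² (h(v) = (v² + v) + 3 = (v + v²) + 3 = 3 + v + v²)
l(m, d) = 3 + m² + 2*m (l(m, d) = m + (3 + m + m²) = 3 + m² + 2*m)
l(b(3), 1)*(-1015/(-3569)) = (3 + (1/(-1 + 3))² + 2/(-1 + 3))*(-1015/(-3569)) = (3 + (1/2)² + 2/2)*(-1015*(-1/3569)) = (3 + (½)² + 2*(½))*(1015/3569) = (3 + ¼ + 1)*(1015/3569) = (17/4)*(1015/3569) = 17255/14276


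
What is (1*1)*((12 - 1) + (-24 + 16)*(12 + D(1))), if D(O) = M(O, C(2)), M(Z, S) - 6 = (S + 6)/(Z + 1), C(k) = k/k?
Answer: -161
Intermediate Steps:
C(k) = 1
M(Z, S) = 6 + (6 + S)/(1 + Z) (M(Z, S) = 6 + (S + 6)/(Z + 1) = 6 + (6 + S)/(1 + Z))
D(O) = (13 + 6*O)/(1 + O) (D(O) = (12 + 1 + 6*O)/(1 + O) = (13 + 6*O)/(1 + O))
(1*1)*((12 - 1) + (-24 + 16)*(12 + D(1))) = (1*1)*((12 - 1) + (-24 + 16)*(12 + (13 + 6*1)/(1 + 1))) = 1*(11 - 8*(12 + (13 + 6)/2)) = 1*(11 - 8*(12 + (½)*19)) = 1*(11 - 8*(12 + 19/2)) = 1*(11 - 8*43/2) = 1*(11 - 172) = 1*(-161) = -161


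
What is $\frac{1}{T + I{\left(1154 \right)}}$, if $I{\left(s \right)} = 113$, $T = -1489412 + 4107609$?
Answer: $\frac{1}{2618310} \approx 3.8193 \cdot 10^{-7}$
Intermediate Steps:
$T = 2618197$
$\frac{1}{T + I{\left(1154 \right)}} = \frac{1}{2618197 + 113} = \frac{1}{2618310}$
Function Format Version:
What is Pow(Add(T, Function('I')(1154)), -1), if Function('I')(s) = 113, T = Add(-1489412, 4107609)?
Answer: Rational(1, 2618310) ≈ 3.8193e-7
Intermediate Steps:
T = 2618197
Pow(Add(T, Function('I')(1154)), -1) = Pow(Add(2618197, 113), -1) = Pow(2618310, -1) = Rational(1, 2618310)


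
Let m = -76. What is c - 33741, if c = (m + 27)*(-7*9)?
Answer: -30654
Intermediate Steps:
c = 3087 (c = (-76 + 27)*(-7*9) = -49*(-63) = 3087)
c - 33741 = 3087 - 33741 = -30654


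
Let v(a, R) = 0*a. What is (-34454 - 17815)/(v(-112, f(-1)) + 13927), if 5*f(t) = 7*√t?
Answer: -2751/733 ≈ -3.7531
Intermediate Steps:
f(t) = 7*√t/5 (f(t) = (7*√t)/5 = 7*√t/5)
v(a, R) = 0
(-34454 - 17815)/(v(-112, f(-1)) + 13927) = (-34454 - 17815)/(0 + 13927) = -52269/13927 = -52269*1/13927 = -2751/733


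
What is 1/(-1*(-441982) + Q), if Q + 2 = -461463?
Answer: -1/19483 ≈ -5.1327e-5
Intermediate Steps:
Q = -461465 (Q = -2 - 461463 = -461465)
1/(-1*(-441982) + Q) = 1/(-1*(-441982) - 461465) = 1/(441982 - 461465) = 1/(-19483) = -1/19483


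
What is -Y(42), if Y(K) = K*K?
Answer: -1764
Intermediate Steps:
Y(K) = K²
-Y(42) = -1*42² = -1*1764 = -1764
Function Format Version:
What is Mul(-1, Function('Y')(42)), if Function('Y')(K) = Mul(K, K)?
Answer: -1764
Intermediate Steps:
Function('Y')(K) = Pow(K, 2)
Mul(-1, Function('Y')(42)) = Mul(-1, Pow(42, 2)) = Mul(-1, 1764) = -1764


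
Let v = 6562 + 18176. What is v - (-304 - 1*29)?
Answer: 25071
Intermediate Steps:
v = 24738
v - (-304 - 1*29) = 24738 - (-304 - 1*29) = 24738 - (-304 - 29) = 24738 - 1*(-333) = 24738 + 333 = 25071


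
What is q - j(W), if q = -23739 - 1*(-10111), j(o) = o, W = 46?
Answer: -13674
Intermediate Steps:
q = -13628 (q = -23739 + 10111 = -13628)
q - j(W) = -13628 - 1*46 = -13628 - 46 = -13674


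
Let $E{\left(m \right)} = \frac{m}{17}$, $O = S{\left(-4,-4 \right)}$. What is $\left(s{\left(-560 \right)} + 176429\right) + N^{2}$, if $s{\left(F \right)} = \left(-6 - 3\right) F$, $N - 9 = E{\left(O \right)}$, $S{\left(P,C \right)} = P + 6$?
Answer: $\frac{52468566}{289} \approx 1.8155 \cdot 10^{5}$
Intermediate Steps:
$S{\left(P,C \right)} = 6 + P$
$O = 2$ ($O = 6 - 4 = 2$)
$E{\left(m \right)} = \frac{m}{17}$ ($E{\left(m \right)} = m \frac{1}{17} = \frac{m}{17}$)
$N = \frac{155}{17}$ ($N = 9 + \frac{1}{17} \cdot 2 = 9 + \frac{2}{17} = \frac{155}{17} \approx 9.1176$)
$s{\left(F \right)} = - 9 F$
$\left(s{\left(-560 \right)} + 176429\right) + N^{2} = \left(\left(-9\right) \left(-560\right) + 176429\right) + \left(\frac{155}{17}\right)^{2} = \left(5040 + 176429\right) + \frac{24025}{289} = 181469 + \frac{24025}{289} = \frac{52468566}{289}$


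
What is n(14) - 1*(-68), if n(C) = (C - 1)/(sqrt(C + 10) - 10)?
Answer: 2519/38 - 13*sqrt(6)/38 ≈ 65.452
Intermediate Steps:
n(C) = (-1 + C)/(-10 + sqrt(10 + C)) (n(C) = (-1 + C)/(sqrt(10 + C) - 10) = (-1 + C)/(-10 + sqrt(10 + C)))
n(14) - 1*(-68) = (-1 + 14)/(-10 + sqrt(10 + 14)) - 1*(-68) = 13/(-10 + sqrt(24)) + 68 = 13/(-10 + 2*sqrt(6)) + 68 = 68 + 13/(-10 + 2*sqrt(6))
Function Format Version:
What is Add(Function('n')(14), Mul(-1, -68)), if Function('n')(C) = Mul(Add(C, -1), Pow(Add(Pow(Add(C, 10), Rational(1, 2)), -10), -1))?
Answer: Add(Rational(2519, 38), Mul(Rational(-13, 38), Pow(6, Rational(1, 2)))) ≈ 65.452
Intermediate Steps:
Function('n')(C) = Mul(Pow(Add(-10, Pow(Add(10, C), Rational(1, 2))), -1), Add(-1, C)) (Function('n')(C) = Mul(Add(-1, C), Pow(Add(Pow(Add(10, C), Rational(1, 2)), -10), -1)) = Mul(Add(-1, C), Pow(Add(-10, Pow(Add(10, C), Rational(1, 2))), -1)) = Mul(Pow(Add(-10, Pow(Add(10, C), Rational(1, 2))), -1), Add(-1, C)))
Add(Function('n')(14), Mul(-1, -68)) = Add(Mul(Pow(Add(-10, Pow(Add(10, 14), Rational(1, 2))), -1), Add(-1, 14)), Mul(-1, -68)) = Add(Mul(Pow(Add(-10, Pow(24, Rational(1, 2))), -1), 13), 68) = Add(Mul(Pow(Add(-10, Mul(2, Pow(6, Rational(1, 2)))), -1), 13), 68) = Add(Mul(13, Pow(Add(-10, Mul(2, Pow(6, Rational(1, 2)))), -1)), 68) = Add(68, Mul(13, Pow(Add(-10, Mul(2, Pow(6, Rational(1, 2)))), -1)))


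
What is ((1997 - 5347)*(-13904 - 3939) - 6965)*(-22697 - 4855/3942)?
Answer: -5347745337539465/3942 ≈ -1.3566e+12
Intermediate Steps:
((1997 - 5347)*(-13904 - 3939) - 6965)*(-22697 - 4855/3942) = (-3350*(-17843) - 6965)*(-22697 - 4855*1/3942) = (59774050 - 6965)*(-22697 - 4855/3942) = 59767085*(-89476429/3942) = -5347745337539465/3942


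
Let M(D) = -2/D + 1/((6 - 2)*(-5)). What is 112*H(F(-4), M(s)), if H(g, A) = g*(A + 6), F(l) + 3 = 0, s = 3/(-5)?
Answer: -15596/5 ≈ -3119.2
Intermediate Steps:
s = -3/5 (s = 3*(-1/5) = -3/5 ≈ -0.60000)
F(l) = -3 (F(l) = -3 + 0 = -3)
M(D) = -1/20 - 2/D (M(D) = -2/D - 1/5/4 = -2/D + (1/4)*(-1/5) = -2/D - 1/20 = -1/20 - 2/D)
H(g, A) = g*(6 + A)
112*H(F(-4), M(s)) = 112*(-3*(6 + (-40 - 1*(-3/5))/(20*(-3/5)))) = 112*(-3*(6 + (1/20)*(-5/3)*(-40 + 3/5))) = 112*(-3*(6 + (1/20)*(-5/3)*(-197/5))) = 112*(-3*(6 + 197/60)) = 112*(-3*557/60) = 112*(-557/20) = -15596/5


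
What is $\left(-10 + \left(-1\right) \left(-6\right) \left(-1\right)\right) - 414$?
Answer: $-430$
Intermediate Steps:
$\left(-10 + \left(-1\right) \left(-6\right) \left(-1\right)\right) - 414 = \left(-10 + 6 \left(-1\right)\right) - 414 = \left(-10 - 6\right) - 414 = -16 - 414 = -430$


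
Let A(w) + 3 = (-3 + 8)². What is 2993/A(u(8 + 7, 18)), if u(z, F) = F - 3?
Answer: 2993/22 ≈ 136.05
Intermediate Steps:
u(z, F) = -3 + F
A(w) = 22 (A(w) = -3 + (-3 + 8)² = -3 + 5² = -3 + 25 = 22)
2993/A(u(8 + 7, 18)) = 2993/22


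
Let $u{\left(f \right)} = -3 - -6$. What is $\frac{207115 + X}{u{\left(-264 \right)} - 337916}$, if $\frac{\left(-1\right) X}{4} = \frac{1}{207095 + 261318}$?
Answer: $- \frac{97015358491}{158282842069} \approx -0.61292$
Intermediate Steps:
$X = - \frac{4}{468413}$ ($X = - \frac{4}{207095 + 261318} = - \frac{4}{468413} \approx -8.5395 \cdot 10^{-6}$)
$u{\left(f \right)} = 3$ ($u{\left(f \right)} = -3 + 6 = 3$)
$\frac{207115 + X}{u{\left(-264 \right)} - 337916} = \frac{207115 - \frac{4}{468413}}{3 - 337916} = \frac{97015358491}{468413 \left(-337913\right)} = \frac{97015358491}{468413} \left(- \frac{1}{337913}\right) = - \frac{97015358491}{158282842069}$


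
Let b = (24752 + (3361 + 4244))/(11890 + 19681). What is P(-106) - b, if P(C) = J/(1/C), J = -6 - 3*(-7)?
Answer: -383437/241 ≈ -1591.0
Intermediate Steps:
b = 247/241 (b = (24752 + 7605)/31571 = 32357*(1/31571) = 247/241 ≈ 1.0249)
J = 15 (J = -6 + 21 = 15)
P(C) = 15*C (P(C) = 15/(1/C) = 15*C)
P(-106) - b = 15*(-106) - 1*247/241 = -1590 - 247/241 = -383437/241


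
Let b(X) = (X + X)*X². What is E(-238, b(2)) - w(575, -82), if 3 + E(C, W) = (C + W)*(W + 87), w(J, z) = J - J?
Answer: -22869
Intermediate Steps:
w(J, z) = 0
b(X) = 2*X³ (b(X) = (2*X)*X² = 2*X³)
E(C, W) = -3 + (87 + W)*(C + W) (E(C, W) = -3 + (C + W)*(W + 87) = -3 + (C + W)*(87 + W) = -3 + (87 + W)*(C + W))
E(-238, b(2)) - w(575, -82) = (-3 + (2*2³)² + 87*(-238) + 87*(2*2³) - 476*2³) - 1*0 = (-3 + (2*8)² - 20706 + 87*(2*8) - 476*8) + 0 = (-3 + 16² - 20706 + 87*16 - 238*16) + 0 = (-3 + 256 - 20706 + 1392 - 3808) + 0 = -22869 + 0 = -22869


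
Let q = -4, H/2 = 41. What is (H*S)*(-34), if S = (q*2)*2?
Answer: 44608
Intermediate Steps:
H = 82 (H = 2*41 = 82)
S = -16 (S = -4*2*2 = -8*2 = -16)
(H*S)*(-34) = (82*(-16))*(-34) = -1312*(-34) = 44608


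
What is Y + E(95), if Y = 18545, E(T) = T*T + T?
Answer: 27665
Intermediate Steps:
E(T) = T + T² (E(T) = T² + T = T + T²)
Y + E(95) = 18545 + 95*(1 + 95) = 18545 + 95*96 = 18545 + 9120 = 27665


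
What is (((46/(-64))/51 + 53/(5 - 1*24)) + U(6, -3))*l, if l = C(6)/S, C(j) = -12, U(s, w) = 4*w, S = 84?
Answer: 459029/217056 ≈ 2.1148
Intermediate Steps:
l = -1/7 (l = -12/84 = -12*1/84 = -1/7 ≈ -0.14286)
(((46/(-64))/51 + 53/(5 - 1*24)) + U(6, -3))*l = (((46/(-64))/51 + 53/(5 - 1*24)) + 4*(-3))*(-1/7) = (((46*(-1/64))*(1/51) + 53/(5 - 24)) - 12)*(-1/7) = ((-23/32*1/51 + 53/(-19)) - 12)*(-1/7) = ((-23/1632 + 53*(-1/19)) - 12)*(-1/7) = ((-23/1632 - 53/19) - 12)*(-1/7) = (-86933/31008 - 12)*(-1/7) = -459029/31008*(-1/7) = 459029/217056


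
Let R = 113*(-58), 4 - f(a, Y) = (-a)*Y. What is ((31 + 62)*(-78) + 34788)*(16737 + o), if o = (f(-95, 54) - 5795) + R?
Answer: -20320092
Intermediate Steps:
f(a, Y) = 4 + Y*a (f(a, Y) = 4 - (-a)*Y = 4 - (-1)*Y*a = 4 + Y*a)
R = -6554
o = -17475 (o = ((4 + 54*(-95)) - 5795) - 6554 = ((4 - 5130) - 5795) - 6554 = (-5126 - 5795) - 6554 = -10921 - 6554 = -17475)
((31 + 62)*(-78) + 34788)*(16737 + o) = ((31 + 62)*(-78) + 34788)*(16737 - 17475) = (93*(-78) + 34788)*(-738) = (-7254 + 34788)*(-738) = 27534*(-738) = -20320092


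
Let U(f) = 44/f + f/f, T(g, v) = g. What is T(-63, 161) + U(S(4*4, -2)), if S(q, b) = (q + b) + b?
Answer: -175/3 ≈ -58.333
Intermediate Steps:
S(q, b) = q + 2*b (S(q, b) = (b + q) + b = q + 2*b)
U(f) = 1 + 44/f (U(f) = 44/f + 1 = 1 + 44/f)
T(-63, 161) + U(S(4*4, -2)) = -63 + (44 + (4*4 + 2*(-2)))/(4*4 + 2*(-2)) = -63 + (44 + (16 - 4))/(16 - 4) = -63 + (44 + 12)/12 = -63 + (1/12)*56 = -63 + 14/3 = -175/3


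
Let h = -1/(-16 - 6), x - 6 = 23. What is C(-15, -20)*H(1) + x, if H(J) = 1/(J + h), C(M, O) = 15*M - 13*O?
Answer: 1437/23 ≈ 62.478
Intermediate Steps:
C(M, O) = -13*O + 15*M
x = 29 (x = 6 + 23 = 29)
h = 1/22 (h = -1/(-22) = -1*(-1/22) = 1/22 ≈ 0.045455)
H(J) = 1/(1/22 + J) (H(J) = 1/(J + 1/22) = 1/(1/22 + J))
C(-15, -20)*H(1) + x = (-13*(-20) + 15*(-15))*(22/(1 + 22*1)) + 29 = (260 - 225)*(22/(1 + 22)) + 29 = 35*(22/23) + 29 = 770/23 + 29 = 1437/23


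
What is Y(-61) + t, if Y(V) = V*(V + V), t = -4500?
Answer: 2942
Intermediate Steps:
Y(V) = 2*V² (Y(V) = V*(2*V) = 2*V²)
Y(-61) + t = 2*(-61)² - 4500 = 2*3721 - 4500 = 7442 - 4500 = 2942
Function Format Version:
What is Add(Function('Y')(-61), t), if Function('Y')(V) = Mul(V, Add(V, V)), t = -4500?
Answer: 2942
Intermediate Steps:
Function('Y')(V) = Mul(2, Pow(V, 2)) (Function('Y')(V) = Mul(V, Mul(2, V)) = Mul(2, Pow(V, 2)))
Add(Function('Y')(-61), t) = Add(Mul(2, Pow(-61, 2)), -4500) = Add(Mul(2, 3721), -4500) = Add(7442, -4500) = 2942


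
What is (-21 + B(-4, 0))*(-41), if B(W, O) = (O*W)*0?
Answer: 861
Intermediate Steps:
B(W, O) = 0
(-21 + B(-4, 0))*(-41) = (-21 + 0)*(-41) = -21*(-41) = 861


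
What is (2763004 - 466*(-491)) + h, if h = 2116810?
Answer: 5108620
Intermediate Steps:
(2763004 - 466*(-491)) + h = (2763004 - 466*(-491)) + 2116810 = (2763004 + 228806) + 2116810 = 2991810 + 2116810 = 5108620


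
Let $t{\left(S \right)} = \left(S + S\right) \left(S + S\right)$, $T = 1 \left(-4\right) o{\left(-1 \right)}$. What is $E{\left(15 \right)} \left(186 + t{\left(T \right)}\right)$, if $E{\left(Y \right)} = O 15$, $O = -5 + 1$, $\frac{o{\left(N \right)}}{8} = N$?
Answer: $-256920$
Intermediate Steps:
$o{\left(N \right)} = 8 N$
$T = 32$ ($T = 1 \left(-4\right) 8 \left(-1\right) = \left(-4\right) \left(-8\right) = 32$)
$t{\left(S \right)} = 4 S^{2}$ ($t{\left(S \right)} = 2 S 2 S = 4 S^{2}$)
$O = -4$
$E{\left(Y \right)} = -60$ ($E{\left(Y \right)} = \left(-4\right) 15 = -60$)
$E{\left(15 \right)} \left(186 + t{\left(T \right)}\right) = - 60 \left(186 + 4 \cdot 32^{2}\right) = - 60 \left(186 + 4 \cdot 1024\right) = - 60 \left(186 + 4096\right) = \left(-60\right) 4282 = -256920$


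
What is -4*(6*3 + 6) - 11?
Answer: -107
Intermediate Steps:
-4*(6*3 + 6) - 11 = -4*(18 + 6) - 11 = -4*24 - 11 = -96 - 11 = -107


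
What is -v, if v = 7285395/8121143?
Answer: -7285395/8121143 ≈ -0.89709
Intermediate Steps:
v = 7285395/8121143 (v = 7285395*(1/8121143) = 7285395/8121143 ≈ 0.89709)
-v = -1*7285395/8121143 = -7285395/8121143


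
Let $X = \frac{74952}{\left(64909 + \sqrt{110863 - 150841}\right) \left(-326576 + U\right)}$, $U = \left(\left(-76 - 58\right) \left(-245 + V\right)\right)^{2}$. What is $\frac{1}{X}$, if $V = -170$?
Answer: $\frac{50177018454329}{18738} + \frac{773036381 i \sqrt{4442}}{6246} \approx 2.6778 \cdot 10^{9} + 8.2487 \cdot 10^{6} i$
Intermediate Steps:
$U = 3092472100$ ($U = \left(\left(-76 - 58\right) \left(-245 - 170\right)\right)^{2} = \left(\left(-134\right) \left(-415\right)\right)^{2} = 55610^{2} = 3092472100$)
$X = \frac{74952}{200708073817316 + 9276436572 i \sqrt{4442}}$ ($X = \frac{74952}{\left(64909 + \sqrt{110863 - 150841}\right) \left(-326576 + 3092472100\right)} = \frac{74952}{\left(64909 + \sqrt{-39978}\right) 3092145524} = \frac{74952}{\left(64909 + 3 i \sqrt{4442}\right) 3092145524} = \frac{74952}{200708073817316 + 9276436572 i \sqrt{4442}} \approx 3.7343 \cdot 10^{-10} - 1.1503 \cdot 10^{-12} i$)
$\frac{1}{X} = \frac{1}{\frac{93558834}{250536230407729283} - \frac{56214 i \sqrt{4442}}{3256970995300480679}}$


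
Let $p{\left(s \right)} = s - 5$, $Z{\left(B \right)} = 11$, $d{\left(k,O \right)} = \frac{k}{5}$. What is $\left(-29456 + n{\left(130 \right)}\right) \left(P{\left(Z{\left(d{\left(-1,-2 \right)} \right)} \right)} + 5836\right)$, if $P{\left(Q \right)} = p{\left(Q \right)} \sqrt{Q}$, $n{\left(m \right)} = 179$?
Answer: $-170860572 - 175662 \sqrt{11} \approx -1.7144 \cdot 10^{8}$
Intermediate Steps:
$d{\left(k,O \right)} = \frac{k}{5}$ ($d{\left(k,O \right)} = k \frac{1}{5} = \frac{k}{5}$)
$p{\left(s \right)} = -5 + s$ ($p{\left(s \right)} = s - 5 = -5 + s$)
$P{\left(Q \right)} = \sqrt{Q} \left(-5 + Q\right)$ ($P{\left(Q \right)} = \left(-5 + Q\right) \sqrt{Q} = \sqrt{Q} \left(-5 + Q\right)$)
$\left(-29456 + n{\left(130 \right)}\right) \left(P{\left(Z{\left(d{\left(-1,-2 \right)} \right)} \right)} + 5836\right) = \left(-29456 + 179\right) \left(\sqrt{11} \left(-5 + 11\right) + 5836\right) = - 29277 \left(\sqrt{11} \cdot 6 + 5836\right) = - 29277 \left(6 \sqrt{11} + 5836\right) = - 29277 \left(5836 + 6 \sqrt{11}\right) = -170860572 - 175662 \sqrt{11}$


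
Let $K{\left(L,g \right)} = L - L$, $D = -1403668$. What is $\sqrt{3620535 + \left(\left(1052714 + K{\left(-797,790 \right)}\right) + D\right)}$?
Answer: $\sqrt{3269581} \approx 1808.2$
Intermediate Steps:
$K{\left(L,g \right)} = 0$
$\sqrt{3620535 + \left(\left(1052714 + K{\left(-797,790 \right)}\right) + D\right)} = \sqrt{3620535 + \left(\left(1052714 + 0\right) - 1403668\right)} = \sqrt{3620535 + \left(1052714 - 1403668\right)} = \sqrt{3620535 - 350954} = \sqrt{3269581}$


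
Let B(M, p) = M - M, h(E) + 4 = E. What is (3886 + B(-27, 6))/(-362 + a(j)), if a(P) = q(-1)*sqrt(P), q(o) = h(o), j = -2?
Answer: -703366/65547 + 9715*I*sqrt(2)/65547 ≈ -10.731 + 0.20961*I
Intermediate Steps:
h(E) = -4 + E
q(o) = -4 + o
B(M, p) = 0
a(P) = -5*sqrt(P) (a(P) = (-4 - 1)*sqrt(P) = -5*sqrt(P))
(3886 + B(-27, 6))/(-362 + a(j)) = (3886 + 0)/(-362 - 5*I*sqrt(2)) = 3886/(-362 - 5*I*sqrt(2))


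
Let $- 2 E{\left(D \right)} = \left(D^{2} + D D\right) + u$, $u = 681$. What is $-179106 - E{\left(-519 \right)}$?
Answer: $\frac{181191}{2} \approx 90596.0$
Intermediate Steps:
$E{\left(D \right)} = - \frac{681}{2} - D^{2}$ ($E{\left(D \right)} = - \frac{\left(D^{2} + D D\right) + 681}{2} = - \frac{\left(D^{2} + D^{2}\right) + 681}{2} = - \frac{2 D^{2} + 681}{2} = - \frac{681 + 2 D^{2}}{2} = - \frac{681}{2} - D^{2}$)
$-179106 - E{\left(-519 \right)} = -179106 - \left(- \frac{681}{2} - \left(-519\right)^{2}\right) = -179106 - \left(- \frac{681}{2} - 269361\right) = -179106 - - \frac{539403}{2} = -179106 + \frac{539403}{2} = \frac{181191}{2}$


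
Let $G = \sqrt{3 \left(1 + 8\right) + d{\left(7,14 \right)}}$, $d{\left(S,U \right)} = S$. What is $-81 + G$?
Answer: $-81 + \sqrt{34} \approx -75.169$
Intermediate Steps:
$G = \sqrt{34}$ ($G = \sqrt{3 \left(1 + 8\right) + 7} = \sqrt{3 \cdot 9 + 7} = \sqrt{27 + 7} = \sqrt{34} \approx 5.8309$)
$-81 + G = -81 + \sqrt{34}$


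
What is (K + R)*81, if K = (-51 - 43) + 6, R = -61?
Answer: -12069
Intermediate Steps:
K = -88 (K = -94 + 6 = -88)
(K + R)*81 = (-88 - 61)*81 = -149*81 = -12069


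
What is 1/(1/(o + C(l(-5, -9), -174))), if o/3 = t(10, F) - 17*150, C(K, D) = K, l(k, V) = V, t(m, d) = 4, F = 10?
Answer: -7647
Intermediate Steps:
o = -7638 (o = 3*(4 - 17*150) = 3*(4 - 2550) = 3*(-2546) = -7638)
1/(1/(o + C(l(-5, -9), -174))) = 1/(1/(-7638 - 9)) = 1/(1/(-7647)) = 1/(-1/7647) = -7647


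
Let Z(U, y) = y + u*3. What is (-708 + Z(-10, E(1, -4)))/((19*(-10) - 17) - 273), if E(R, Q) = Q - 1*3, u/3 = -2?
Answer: 733/480 ≈ 1.5271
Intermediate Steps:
u = -6 (u = 3*(-2) = -6)
E(R, Q) = -3 + Q (E(R, Q) = Q - 3 = -3 + Q)
Z(U, y) = -18 + y (Z(U, y) = y - 6*3 = y - 18 = -18 + y)
(-708 + Z(-10, E(1, -4)))/((19*(-10) - 17) - 273) = (-708 + (-18 + (-3 - 4)))/((19*(-10) - 17) - 273) = (-708 + (-18 - 7))/((-190 - 17) - 273) = (-708 - 25)/(-207 - 273) = -733/(-480) = -733*(-1/480) = 733/480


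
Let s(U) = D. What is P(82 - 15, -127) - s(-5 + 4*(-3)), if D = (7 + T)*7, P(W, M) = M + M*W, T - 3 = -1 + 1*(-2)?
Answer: -8685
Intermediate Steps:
T = 0 (T = 3 + (-1 + 1*(-2)) = 3 + (-1 - 2) = 3 - 3 = 0)
D = 49 (D = (7 + 0)*7 = 7*7 = 49)
s(U) = 49
P(82 - 15, -127) - s(-5 + 4*(-3)) = -127*(1 + (82 - 15)) - 1*49 = -127*(1 + 67) - 49 = -127*68 - 49 = -8636 - 49 = -8685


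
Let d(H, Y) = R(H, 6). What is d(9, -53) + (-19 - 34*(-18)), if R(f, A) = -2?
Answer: 591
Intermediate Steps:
d(H, Y) = -2
d(9, -53) + (-19 - 34*(-18)) = -2 + (-19 - 34*(-18)) = -2 + (-19 + 612) = -2 + 593 = 591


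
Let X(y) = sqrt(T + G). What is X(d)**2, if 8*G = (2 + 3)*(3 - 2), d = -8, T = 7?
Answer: 61/8 ≈ 7.6250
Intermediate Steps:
G = 5/8 (G = ((2 + 3)*(3 - 2))/8 = (5*1)/8 = (1/8)*5 = 5/8 ≈ 0.62500)
X(y) = sqrt(122)/4 (X(y) = sqrt(7 + 5/8) = sqrt(61/8) = sqrt(122)/4)
X(d)**2 = (sqrt(122)/4)**2 = 61/8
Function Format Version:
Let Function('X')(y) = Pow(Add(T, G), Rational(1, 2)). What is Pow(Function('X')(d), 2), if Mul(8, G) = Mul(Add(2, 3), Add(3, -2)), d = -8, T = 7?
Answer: Rational(61, 8) ≈ 7.6250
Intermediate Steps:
G = Rational(5, 8) (G = Mul(Rational(1, 8), Mul(Add(2, 3), Add(3, -2))) = Mul(Rational(1, 8), Mul(5, 1)) = Mul(Rational(1, 8), 5) = Rational(5, 8) ≈ 0.62500)
Function('X')(y) = Mul(Rational(1, 4), Pow(122, Rational(1, 2))) (Function('X')(y) = Pow(Add(7, Rational(5, 8)), Rational(1, 2)) = Pow(Rational(61, 8), Rational(1, 2)) = Mul(Rational(1, 4), Pow(122, Rational(1, 2))))
Pow(Function('X')(d), 2) = Pow(Mul(Rational(1, 4), Pow(122, Rational(1, 2))), 2) = Rational(61, 8)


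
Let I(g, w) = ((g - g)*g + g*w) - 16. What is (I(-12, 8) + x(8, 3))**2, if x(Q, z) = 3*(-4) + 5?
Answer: 14161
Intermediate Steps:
x(Q, z) = -7 (x(Q, z) = -12 + 5 = -7)
I(g, w) = -16 + g*w (I(g, w) = (0*g + g*w) - 16 = (0 + g*w) - 16 = g*w - 16 = -16 + g*w)
(I(-12, 8) + x(8, 3))**2 = ((-16 - 12*8) - 7)**2 = ((-16 - 96) - 7)**2 = (-112 - 7)**2 = (-119)**2 = 14161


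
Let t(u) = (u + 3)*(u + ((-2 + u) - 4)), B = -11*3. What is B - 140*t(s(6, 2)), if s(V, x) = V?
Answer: -7593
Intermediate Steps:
B = -33
t(u) = (-6 + 2*u)*(3 + u) (t(u) = (3 + u)*(u + (-6 + u)) = (3 + u)*(-6 + 2*u) = (-6 + 2*u)*(3 + u))
B - 140*t(s(6, 2)) = -33 - 140*(-18 + 2*6²) = -33 - 140*(-18 + 2*36) = -33 - 140*(-18 + 72) = -33 - 140*54 = -33 - 7560 = -7593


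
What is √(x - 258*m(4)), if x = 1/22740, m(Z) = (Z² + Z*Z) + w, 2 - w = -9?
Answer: I*√1434197922915/11370 ≈ 105.33*I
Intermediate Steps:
w = 11 (w = 2 - 1*(-9) = 2 + 9 = 11)
m(Z) = 11 + 2*Z² (m(Z) = (Z² + Z*Z) + 11 = (Z² + Z²) + 11 = 2*Z² + 11 = 11 + 2*Z²)
x = 1/22740 ≈ 4.3975e-5
√(x - 258*m(4)) = √(1/22740 - 258*(11 + 2*4²)) = √(1/22740 - 258*(11 + 2*16)) = √(1/22740 - 258*(11 + 32)) = √(1/22740 - 258*43) = √(1/22740 - 11094) = √(-252277559/22740) = I*√1434197922915/11370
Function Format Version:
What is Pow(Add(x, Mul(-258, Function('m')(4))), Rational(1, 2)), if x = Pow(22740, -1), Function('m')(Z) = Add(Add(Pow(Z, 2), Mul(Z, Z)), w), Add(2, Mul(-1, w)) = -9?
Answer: Mul(Rational(1, 11370), I, Pow(1434197922915, Rational(1, 2))) ≈ Mul(105.33, I)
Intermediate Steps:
w = 11 (w = Add(2, Mul(-1, -9)) = Add(2, 9) = 11)
Function('m')(Z) = Add(11, Mul(2, Pow(Z, 2))) (Function('m')(Z) = Add(Add(Pow(Z, 2), Mul(Z, Z)), 11) = Add(Add(Pow(Z, 2), Pow(Z, 2)), 11) = Add(Mul(2, Pow(Z, 2)), 11) = Add(11, Mul(2, Pow(Z, 2))))
x = Rational(1, 22740) ≈ 4.3975e-5
Pow(Add(x, Mul(-258, Function('m')(4))), Rational(1, 2)) = Pow(Add(Rational(1, 22740), Mul(-258, Add(11, Mul(2, Pow(4, 2))))), Rational(1, 2)) = Pow(Add(Rational(1, 22740), Mul(-258, Add(11, Mul(2, 16)))), Rational(1, 2)) = Pow(Add(Rational(1, 22740), Mul(-258, Add(11, 32))), Rational(1, 2)) = Pow(Add(Rational(1, 22740), Mul(-258, 43)), Rational(1, 2)) = Pow(Add(Rational(1, 22740), -11094), Rational(1, 2)) = Pow(Rational(-252277559, 22740), Rational(1, 2)) = Mul(Rational(1, 11370), I, Pow(1434197922915, Rational(1, 2)))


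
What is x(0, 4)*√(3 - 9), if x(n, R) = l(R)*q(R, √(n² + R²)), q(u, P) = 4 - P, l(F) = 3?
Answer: 0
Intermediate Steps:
x(n, R) = 12 - 3*√(R² + n²) (x(n, R) = 3*(4 - √(n² + R²)) = 3*(4 - √(R² + n²)) = 12 - 3*√(R² + n²))
x(0, 4)*√(3 - 9) = (12 - 3*√(4² + 0²))*√(3 - 9) = (12 - 3*√(16 + 0))*√(-6) = (12 - 3*√16)*(I*√6) = (12 - 3*4)*(I*√6) = (12 - 12)*(I*√6) = 0*(I*√6) = 0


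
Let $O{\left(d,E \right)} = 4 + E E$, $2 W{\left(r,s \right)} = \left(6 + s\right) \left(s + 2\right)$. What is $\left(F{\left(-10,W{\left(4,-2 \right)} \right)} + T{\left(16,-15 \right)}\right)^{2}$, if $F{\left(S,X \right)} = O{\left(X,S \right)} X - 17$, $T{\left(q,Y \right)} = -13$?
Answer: $900$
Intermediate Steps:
$W{\left(r,s \right)} = \frac{\left(2 + s\right) \left(6 + s\right)}{2}$ ($W{\left(r,s \right)} = \frac{\left(6 + s\right) \left(s + 2\right)}{2} = \frac{\left(6 + s\right) \left(2 + s\right)}{2} = \frac{\left(2 + s\right) \left(6 + s\right)}{2}$)
$O{\left(d,E \right)} = 4 + E^{2}$
$F{\left(S,X \right)} = -17 + X \left(4 + S^{2}\right)$ ($F{\left(S,X \right)} = \left(4 + S^{2}\right) X - 17 = X \left(4 + S^{2}\right) - 17 = -17 + X \left(4 + S^{2}\right)$)
$\left(F{\left(-10,W{\left(4,-2 \right)} \right)} + T{\left(16,-15 \right)}\right)^{2} = \left(\left(-17 + \left(6 + \frac{\left(-2\right)^{2}}{2} + 4 \left(-2\right)\right) \left(4 + \left(-10\right)^{2}\right)\right) - 13\right)^{2} = \left(\left(-17 + \left(6 + \frac{1}{2} \cdot 4 - 8\right) \left(4 + 100\right)\right) - 13\right)^{2} = \left(\left(-17 + \left(6 + 2 - 8\right) 104\right) - 13\right)^{2} = \left(\left(-17 + 0 \cdot 104\right) - 13\right)^{2} = \left(\left(-17 + 0\right) - 13\right)^{2} = \left(-17 - 13\right)^{2} = \left(-30\right)^{2} = 900$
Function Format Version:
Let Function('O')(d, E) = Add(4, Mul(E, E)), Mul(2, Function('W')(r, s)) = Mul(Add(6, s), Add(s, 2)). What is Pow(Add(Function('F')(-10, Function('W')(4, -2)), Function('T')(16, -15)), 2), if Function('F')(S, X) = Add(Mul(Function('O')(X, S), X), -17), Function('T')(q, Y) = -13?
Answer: 900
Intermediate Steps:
Function('W')(r, s) = Mul(Rational(1, 2), Add(2, s), Add(6, s)) (Function('W')(r, s) = Mul(Rational(1, 2), Mul(Add(6, s), Add(s, 2))) = Mul(Rational(1, 2), Mul(Add(6, s), Add(2, s))) = Mul(Rational(1, 2), Mul(Add(2, s), Add(6, s))) = Mul(Rational(1, 2), Add(2, s), Add(6, s)))
Function('O')(d, E) = Add(4, Pow(E, 2))
Function('F')(S, X) = Add(-17, Mul(X, Add(4, Pow(S, 2)))) (Function('F')(S, X) = Add(Mul(Add(4, Pow(S, 2)), X), -17) = Add(Mul(X, Add(4, Pow(S, 2))), -17) = Add(-17, Mul(X, Add(4, Pow(S, 2)))))
Pow(Add(Function('F')(-10, Function('W')(4, -2)), Function('T')(16, -15)), 2) = Pow(Add(Add(-17, Mul(Add(6, Mul(Rational(1, 2), Pow(-2, 2)), Mul(4, -2)), Add(4, Pow(-10, 2)))), -13), 2) = Pow(Add(Add(-17, Mul(Add(6, Mul(Rational(1, 2), 4), -8), Add(4, 100))), -13), 2) = Pow(Add(Add(-17, Mul(Add(6, 2, -8), 104)), -13), 2) = Pow(Add(Add(-17, Mul(0, 104)), -13), 2) = Pow(Add(Add(-17, 0), -13), 2) = Pow(Add(-17, -13), 2) = Pow(-30, 2) = 900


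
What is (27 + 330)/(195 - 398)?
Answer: -51/29 ≈ -1.7586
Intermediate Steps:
(27 + 330)/(195 - 398) = 357/(-203) = 357*(-1/203) = -51/29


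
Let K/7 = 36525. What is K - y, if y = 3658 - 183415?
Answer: 435432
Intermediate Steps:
K = 255675 (K = 7*36525 = 255675)
y = -179757
K - y = 255675 - 1*(-179757) = 255675 + 179757 = 435432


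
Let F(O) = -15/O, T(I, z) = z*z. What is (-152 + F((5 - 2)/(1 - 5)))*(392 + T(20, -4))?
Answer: -53856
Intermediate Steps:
T(I, z) = z²
(-152 + F((5 - 2)/(1 - 5)))*(392 + T(20, -4)) = (-152 - 15*(1 - 5)/(5 - 2))*(392 + (-4)²) = (-152 - 15/(3/(-4)))*(392 + 16) = (-152 - 15/(3*(-¼)))*408 = (-152 - 15/(-¾))*408 = (-152 - 15*(-4/3))*408 = (-152 + 20)*408 = -132*408 = -53856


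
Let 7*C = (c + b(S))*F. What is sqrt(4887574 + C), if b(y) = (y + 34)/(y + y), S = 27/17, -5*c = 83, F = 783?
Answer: sqrt(23946154890)/70 ≈ 2210.6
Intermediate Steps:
c = -83/5 (c = -1/5*83 = -83/5 ≈ -16.600)
S = 27/17 (S = 27*(1/17) = 27/17 ≈ 1.5882)
b(y) = (34 + y)/(2*y) (b(y) = (34 + y)/((2*y)) = (34 + y)*(1/(2*y)) = (34 + y)/(2*y))
C = -42253/70 (C = ((-83/5 + (34 + 27/17)/(2*(27/17)))*783)/7 = ((-83/5 + (1/2)*(17/27)*(605/17))*783)/7 = ((-83/5 + 605/54)*783)/7 = (-1457/270*783)/7 = (1/7)*(-42253/10) = -42253/70 ≈ -603.61)
sqrt(4887574 + C) = sqrt(4887574 - 42253/70) = sqrt(342087927/70) = sqrt(23946154890)/70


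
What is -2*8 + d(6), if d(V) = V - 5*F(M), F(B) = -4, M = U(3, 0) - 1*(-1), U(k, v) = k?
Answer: 10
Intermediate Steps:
M = 4 (M = 3 - 1*(-1) = 3 + 1 = 4)
d(V) = 20 + V (d(V) = V - 5*(-4) = V + 20 = 20 + V)
-2*8 + d(6) = -2*8 + (20 + 6) = -16 + 26 = 10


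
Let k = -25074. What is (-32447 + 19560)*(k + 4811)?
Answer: 261129281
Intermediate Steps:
(-32447 + 19560)*(k + 4811) = (-32447 + 19560)*(-25074 + 4811) = -12887*(-20263) = 261129281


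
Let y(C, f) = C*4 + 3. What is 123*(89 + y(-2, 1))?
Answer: 10332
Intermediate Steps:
y(C, f) = 3 + 4*C (y(C, f) = 4*C + 3 = 3 + 4*C)
123*(89 + y(-2, 1)) = 123*(89 + (3 + 4*(-2))) = 123*(89 + (3 - 8)) = 123*(89 - 5) = 123*84 = 10332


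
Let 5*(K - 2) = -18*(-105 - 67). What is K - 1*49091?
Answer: -242349/5 ≈ -48470.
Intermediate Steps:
K = 3106/5 (K = 2 + (-18*(-105 - 67))/5 = 2 + (-18*(-172))/5 = 2 + (⅕)*3096 = 2 + 3096/5 = 3106/5 ≈ 621.20)
K - 1*49091 = 3106/5 - 1*49091 = 3106/5 - 49091 = -242349/5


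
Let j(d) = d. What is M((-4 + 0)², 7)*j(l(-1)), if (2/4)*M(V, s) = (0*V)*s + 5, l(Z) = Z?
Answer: -10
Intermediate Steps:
M(V, s) = 10 (M(V, s) = 2*((0*V)*s + 5) = 2*(0*s + 5) = 2*(0 + 5) = 2*5 = 10)
M((-4 + 0)², 7)*j(l(-1)) = 10*(-1) = -10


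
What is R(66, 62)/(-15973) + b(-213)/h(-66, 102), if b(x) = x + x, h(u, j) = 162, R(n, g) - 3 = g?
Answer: -1135838/431271 ≈ -2.6337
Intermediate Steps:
R(n, g) = 3 + g
b(x) = 2*x
R(66, 62)/(-15973) + b(-213)/h(-66, 102) = (3 + 62)/(-15973) + (2*(-213))/162 = 65*(-1/15973) - 426*1/162 = -65/15973 - 71/27 = -1135838/431271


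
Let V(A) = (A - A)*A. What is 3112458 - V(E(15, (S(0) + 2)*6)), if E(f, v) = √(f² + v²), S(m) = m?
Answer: 3112458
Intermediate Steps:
V(A) = 0 (V(A) = 0*A = 0)
3112458 - V(E(15, (S(0) + 2)*6)) = 3112458 - 1*0 = 3112458 + 0 = 3112458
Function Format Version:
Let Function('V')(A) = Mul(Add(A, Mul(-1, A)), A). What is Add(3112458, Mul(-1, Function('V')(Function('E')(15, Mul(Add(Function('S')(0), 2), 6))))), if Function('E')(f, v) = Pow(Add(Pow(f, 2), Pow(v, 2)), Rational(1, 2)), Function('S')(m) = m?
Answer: 3112458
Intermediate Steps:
Function('V')(A) = 0 (Function('V')(A) = Mul(0, A) = 0)
Add(3112458, Mul(-1, Function('V')(Function('E')(15, Mul(Add(Function('S')(0), 2), 6))))) = Add(3112458, Mul(-1, 0)) = Add(3112458, 0) = 3112458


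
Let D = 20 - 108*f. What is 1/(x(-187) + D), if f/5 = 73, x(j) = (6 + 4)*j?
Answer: -1/41270 ≈ -2.4231e-5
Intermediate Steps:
x(j) = 10*j
f = 365 (f = 5*73 = 365)
D = -39400 (D = 20 - 108*365 = 20 - 39420 = -39400)
1/(x(-187) + D) = 1/(10*(-187) - 39400) = 1/(-1870 - 39400) = 1/(-41270) = -1/41270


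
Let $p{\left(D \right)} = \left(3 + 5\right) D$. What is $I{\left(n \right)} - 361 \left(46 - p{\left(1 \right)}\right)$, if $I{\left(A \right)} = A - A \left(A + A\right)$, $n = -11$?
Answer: $-13971$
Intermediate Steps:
$p{\left(D \right)} = 8 D$
$I{\left(A \right)} = A - 2 A^{2}$ ($I{\left(A \right)} = A - A 2 A = A - 2 A^{2}$)
$I{\left(n \right)} - 361 \left(46 - p{\left(1 \right)}\right) = - 11 \left(1 - -22\right) - 361 \left(46 - 8 \cdot 1\right) = - 11 \left(1 + 22\right) - 361 \left(46 - 8\right) = \left(-11\right) 23 - 361 \left(46 - 8\right) = -253 - 13718 = -13971$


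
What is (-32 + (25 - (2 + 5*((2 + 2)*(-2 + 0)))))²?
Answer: 961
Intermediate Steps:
(-32 + (25 - (2 + 5*((2 + 2)*(-2 + 0)))))² = (-32 + (25 - (2 + 5*(4*(-2)))))² = (-32 + (25 - (2 + 5*(-8))))² = (-32 + (25 - (2 - 40)))² = (-32 + (25 - 1*(-38)))² = (-32 + (25 + 38))² = (-32 + 63)² = 31² = 961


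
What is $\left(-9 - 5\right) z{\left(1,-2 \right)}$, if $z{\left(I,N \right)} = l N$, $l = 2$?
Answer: $56$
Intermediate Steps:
$z{\left(I,N \right)} = 2 N$
$\left(-9 - 5\right) z{\left(1,-2 \right)} = \left(-9 - 5\right) 2 \left(-2\right) = \left(-14\right) \left(-4\right) = 56$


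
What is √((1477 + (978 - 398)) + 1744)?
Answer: √3801 ≈ 61.652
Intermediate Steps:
√((1477 + (978 - 398)) + 1744) = √((1477 + 580) + 1744) = √(2057 + 1744) = √3801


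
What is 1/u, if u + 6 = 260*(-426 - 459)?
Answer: -1/230106 ≈ -4.3458e-6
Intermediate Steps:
u = -230106 (u = -6 + 260*(-426 - 459) = -6 + 260*(-885) = -6 - 230100 = -230106)
1/u = 1/(-230106) = -1/230106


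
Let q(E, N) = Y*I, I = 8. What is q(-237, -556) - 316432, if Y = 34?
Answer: -316160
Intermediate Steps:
q(E, N) = 272 (q(E, N) = 34*8 = 272)
q(-237, -556) - 316432 = 272 - 316432 = -316160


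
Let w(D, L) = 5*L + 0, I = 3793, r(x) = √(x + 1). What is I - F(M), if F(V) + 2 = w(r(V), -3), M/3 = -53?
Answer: 3810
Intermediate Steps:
r(x) = √(1 + x)
w(D, L) = 5*L
M = -159 (M = 3*(-53) = -159)
F(V) = -17 (F(V) = -2 + 5*(-3) = -2 - 15 = -17)
I - F(M) = 3793 - 1*(-17) = 3793 + 17 = 3810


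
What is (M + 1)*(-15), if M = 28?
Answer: -435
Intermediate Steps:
(M + 1)*(-15) = (28 + 1)*(-15) = 29*(-15) = -435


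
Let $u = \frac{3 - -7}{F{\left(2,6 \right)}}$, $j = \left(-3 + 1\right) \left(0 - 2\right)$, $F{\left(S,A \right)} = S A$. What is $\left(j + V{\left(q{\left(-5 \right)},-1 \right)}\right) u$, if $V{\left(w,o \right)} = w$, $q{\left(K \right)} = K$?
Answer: $- \frac{5}{6} \approx -0.83333$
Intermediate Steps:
$F{\left(S,A \right)} = A S$
$j = 4$ ($j = \left(-2\right) \left(-2\right) = 4$)
$u = \frac{5}{6}$ ($u = \frac{3 - -7}{6 \cdot 2} = \frac{3 + 7}{12} = 10 \cdot \frac{1}{12} = \frac{5}{6} \approx 0.83333$)
$\left(j + V{\left(q{\left(-5 \right)},-1 \right)}\right) u = \left(4 - 5\right) \frac{5}{6} = \left(-1\right) \frac{5}{6} = - \frac{5}{6}$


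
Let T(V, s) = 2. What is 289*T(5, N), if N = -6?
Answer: 578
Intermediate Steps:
289*T(5, N) = 289*2 = 578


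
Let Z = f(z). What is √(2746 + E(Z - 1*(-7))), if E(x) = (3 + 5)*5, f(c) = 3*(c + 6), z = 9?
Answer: √2786 ≈ 52.783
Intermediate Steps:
f(c) = 18 + 3*c (f(c) = 3*(6 + c) = 18 + 3*c)
Z = 45 (Z = 18 + 3*9 = 18 + 27 = 45)
E(x) = 40 (E(x) = 8*5 = 40)
√(2746 + E(Z - 1*(-7))) = √(2746 + 40) = √2786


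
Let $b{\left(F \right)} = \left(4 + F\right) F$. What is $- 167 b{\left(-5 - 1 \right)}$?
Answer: $-2004$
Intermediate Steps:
$b{\left(F \right)} = F \left(4 + F\right)$
$- 167 b{\left(-5 - 1 \right)} = - 167 \left(-5 - 1\right) \left(4 - 6\right) = - 167 \left(- 6 \left(4 - 6\right)\right) = - 167 \left(\left(-6\right) \left(-2\right)\right) = \left(-167\right) 12 = -2004$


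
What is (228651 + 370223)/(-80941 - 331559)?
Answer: -299437/206250 ≈ -1.4518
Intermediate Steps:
(228651 + 370223)/(-80941 - 331559) = 598874/(-412500) = 598874*(-1/412500) = -299437/206250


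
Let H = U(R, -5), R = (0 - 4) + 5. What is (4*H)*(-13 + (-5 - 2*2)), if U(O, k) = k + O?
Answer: 352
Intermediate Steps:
R = 1 (R = -4 + 5 = 1)
U(O, k) = O + k
H = -4 (H = 1 - 5 = -4)
(4*H)*(-13 + (-5 - 2*2)) = (4*(-4))*(-13 + (-5 - 2*2)) = -16*(-13 + (-5 - 4)) = -16*(-13 - 9) = -16*(-22) = 352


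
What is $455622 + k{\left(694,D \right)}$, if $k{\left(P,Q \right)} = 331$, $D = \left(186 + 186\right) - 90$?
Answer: $455953$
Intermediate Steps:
$D = 282$ ($D = 372 - 90 = 282$)
$455622 + k{\left(694,D \right)} = 455622 + 331 = 455953$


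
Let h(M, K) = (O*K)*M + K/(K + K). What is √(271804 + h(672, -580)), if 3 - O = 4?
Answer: √2646258/2 ≈ 813.37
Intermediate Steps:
O = -1 (O = 3 - 1*4 = 3 - 4 = -1)
h(M, K) = ½ - K*M (h(M, K) = (-K)*M + K/(K + K) = -K*M + K/((2*K)) = -K*M + (1/(2*K))*K = -K*M + ½ = ½ - K*M)
√(271804 + h(672, -580)) = √(271804 + (½ - 1*(-580)*672)) = √(271804 + (½ + 389760)) = √(271804 + 779521/2) = √(1323129/2) = √2646258/2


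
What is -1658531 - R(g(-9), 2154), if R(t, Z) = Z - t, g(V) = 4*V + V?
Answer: -1660730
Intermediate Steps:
g(V) = 5*V
-1658531 - R(g(-9), 2154) = -1658531 - (2154 - 5*(-9)) = -1658531 - (2154 - 1*(-45)) = -1658531 - (2154 + 45) = -1658531 - 1*2199 = -1658531 - 2199 = -1660730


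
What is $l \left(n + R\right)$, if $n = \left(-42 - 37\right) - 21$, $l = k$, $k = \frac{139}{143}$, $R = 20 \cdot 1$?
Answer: $- \frac{11120}{143} \approx -77.762$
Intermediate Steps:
$R = 20$
$k = \frac{139}{143}$ ($k = 139 \cdot \frac{1}{143} = \frac{139}{143} \approx 0.97203$)
$l = \frac{139}{143} \approx 0.97203$
$n = -100$ ($n = -79 - 21 = -100$)
$l \left(n + R\right) = \frac{139 \left(-100 + 20\right)}{143} = \frac{139}{143} \left(-80\right) = - \frac{11120}{143}$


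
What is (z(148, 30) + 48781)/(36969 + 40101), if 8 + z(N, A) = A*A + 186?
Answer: 49859/77070 ≈ 0.64693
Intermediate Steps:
z(N, A) = 178 + A² (z(N, A) = -8 + (A*A + 186) = -8 + (A² + 186) = -8 + (186 + A²) = 178 + A²)
(z(148, 30) + 48781)/(36969 + 40101) = ((178 + 30²) + 48781)/(36969 + 40101) = ((178 + 900) + 48781)/77070 = (1078 + 48781)*(1/77070) = 49859*(1/77070) = 49859/77070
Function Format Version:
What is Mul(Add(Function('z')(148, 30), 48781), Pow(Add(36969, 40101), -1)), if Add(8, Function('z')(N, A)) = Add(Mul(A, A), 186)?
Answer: Rational(49859, 77070) ≈ 0.64693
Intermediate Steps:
Function('z')(N, A) = Add(178, Pow(A, 2)) (Function('z')(N, A) = Add(-8, Add(Mul(A, A), 186)) = Add(-8, Add(Pow(A, 2), 186)) = Add(-8, Add(186, Pow(A, 2))) = Add(178, Pow(A, 2)))
Mul(Add(Function('z')(148, 30), 48781), Pow(Add(36969, 40101), -1)) = Mul(Add(Add(178, Pow(30, 2)), 48781), Pow(Add(36969, 40101), -1)) = Mul(Add(Add(178, 900), 48781), Pow(77070, -1)) = Mul(Add(1078, 48781), Rational(1, 77070)) = Mul(49859, Rational(1, 77070)) = Rational(49859, 77070)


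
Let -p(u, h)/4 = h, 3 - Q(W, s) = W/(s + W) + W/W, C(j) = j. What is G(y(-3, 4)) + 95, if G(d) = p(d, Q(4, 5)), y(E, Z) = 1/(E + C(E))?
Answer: 799/9 ≈ 88.778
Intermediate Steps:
Q(W, s) = 2 - W/(W + s) (Q(W, s) = 3 - (W/(s + W) + W/W) = 3 - (W/(W + s) + 1) = 3 - (1 + W/(W + s)) = 3 + (-1 - W/(W + s)) = 2 - W/(W + s))
p(u, h) = -4*h
y(E, Z) = 1/(2*E) (y(E, Z) = 1/(E + E) = 1/(2*E))
G(d) = -56/9 (G(d) = -4*(4 + 2*5)/(4 + 5) = -4*(4 + 10)/9 = -4*14/9 = -56/9)
G(y(-3, 4)) + 95 = -56/9 + 95 = 799/9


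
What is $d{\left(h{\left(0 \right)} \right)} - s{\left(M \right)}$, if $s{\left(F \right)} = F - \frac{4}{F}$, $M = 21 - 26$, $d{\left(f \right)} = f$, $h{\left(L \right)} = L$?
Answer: $\frac{21}{5} \approx 4.2$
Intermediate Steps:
$M = -5$ ($M = 21 - 26 = -5$)
$d{\left(h{\left(0 \right)} \right)} - s{\left(M \right)} = 0 - \left(-5 - \frac{4}{-5}\right) = 0 - \left(-5 - - \frac{4}{5}\right) = 0 - \left(-5 + \frac{4}{5}\right) = 0 - - \frac{21}{5} = 0 + \frac{21}{5} = \frac{21}{5}$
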